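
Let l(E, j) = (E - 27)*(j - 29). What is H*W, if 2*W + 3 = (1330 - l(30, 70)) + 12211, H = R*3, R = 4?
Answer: 80490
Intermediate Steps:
l(E, j) = (-29 + j)*(-27 + E) (l(E, j) = (-27 + E)*(-29 + j) = (-29 + j)*(-27 + E))
H = 12 (H = 4*3 = 12)
W = 13415/2 (W = -3/2 + ((1330 - (783 - 29*30 - 27*70 + 30*70)) + 12211)/2 = -3/2 + ((1330 - (783 - 870 - 1890 + 2100)) + 12211)/2 = -3/2 + ((1330 - 1*123) + 12211)/2 = -3/2 + ((1330 - 123) + 12211)/2 = -3/2 + (1207 + 12211)/2 = -3/2 + (½)*13418 = -3/2 + 6709 = 13415/2 ≈ 6707.5)
H*W = 12*(13415/2) = 80490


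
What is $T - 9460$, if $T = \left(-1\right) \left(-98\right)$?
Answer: $-9362$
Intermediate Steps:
$T = 98$
$T - 9460 = 98 - 9460 = -9362$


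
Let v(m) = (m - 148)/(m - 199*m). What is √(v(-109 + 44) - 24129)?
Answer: I*√444072833490/4290 ≈ 155.34*I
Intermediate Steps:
v(m) = -(-148 + m)/(198*m) (v(m) = (-148 + m)/((-198*m)) = (-148 + m)*(-1/(198*m)) = -(-148 + m)/(198*m))
√(v(-109 + 44) - 24129) = √((148 - (-109 + 44))/(198*(-109 + 44)) - 24129) = √((1/198)*(148 - 1*(-65))/(-65) - 24129) = √((1/198)*(-1/65)*(148 + 65) - 24129) = √((1/198)*(-1/65)*213 - 24129) = √(-71/4290 - 24129) = √(-103513481/4290) = I*√444072833490/4290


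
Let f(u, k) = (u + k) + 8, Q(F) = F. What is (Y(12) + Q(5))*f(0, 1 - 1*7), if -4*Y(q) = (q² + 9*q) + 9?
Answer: -241/2 ≈ -120.50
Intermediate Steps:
Y(q) = -9/4 - 9*q/4 - q²/4 (Y(q) = -((q² + 9*q) + 9)/4 = -(9 + q² + 9*q)/4 = -9/4 - 9*q/4 - q²/4)
f(u, k) = 8 + k + u (f(u, k) = (k + u) + 8 = 8 + k + u)
(Y(12) + Q(5))*f(0, 1 - 1*7) = ((-9/4 - 9/4*12 - ¼*12²) + 5)*(8 + (1 - 1*7) + 0) = ((-9/4 - 27 - ¼*144) + 5)*(8 + (1 - 7) + 0) = ((-9/4 - 27 - 36) + 5)*(8 - 6 + 0) = (-261/4 + 5)*2 = -241/4*2 = -241/2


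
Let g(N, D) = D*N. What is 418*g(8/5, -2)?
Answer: -6688/5 ≈ -1337.6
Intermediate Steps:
418*g(8/5, -2) = 418*(-16/5) = -6688/5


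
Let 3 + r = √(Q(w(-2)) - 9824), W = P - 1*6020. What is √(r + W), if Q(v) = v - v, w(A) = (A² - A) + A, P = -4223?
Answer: √(-10246 + 4*I*√614) ≈ 0.4896 + 101.22*I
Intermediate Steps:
w(A) = A²
W = -10243 (W = -4223 - 1*6020 = -4223 - 6020 = -10243)
Q(v) = 0
r = -3 + 4*I*√614 (r = -3 + √(0 - 9824) = -3 + √(-9824) = -3 + 4*I*√614 ≈ -3.0 + 99.116*I)
√(r + W) = √((-3 + 4*I*√614) - 10243) = √(-10246 + 4*I*√614)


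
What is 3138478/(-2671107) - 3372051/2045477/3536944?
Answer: -22706073807662668121/19324758252634692816 ≈ -1.1750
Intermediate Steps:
3138478/(-2671107) - 3372051/2045477/3536944 = 3138478*(-1/2671107) - 3372051*1/2045477*(1/3536944) = -3138478/2671107 - 3372051/2045477*1/3536944 = -3138478/2671107 - 3372051/7234737602288 = -22706073807662668121/19324758252634692816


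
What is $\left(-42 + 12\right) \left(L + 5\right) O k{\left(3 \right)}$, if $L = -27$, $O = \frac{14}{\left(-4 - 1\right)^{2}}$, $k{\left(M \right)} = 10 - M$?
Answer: $\frac{12936}{5} \approx 2587.2$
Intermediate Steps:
$O = \frac{14}{25}$ ($O = \frac{14}{\left(-5\right)^{2}} = \frac{14}{25} \approx 0.56$)
$\left(-42 + 12\right) \left(L + 5\right) O k{\left(3 \right)} = \left(-42 + 12\right) \left(-27 + 5\right) \frac{14}{25} \left(10 - 3\right) = \left(-30\right) \left(-22\right) \frac{14}{25} \left(10 - 3\right) = 660 \cdot \frac{14}{25} \cdot 7 = \frac{1848}{5} \cdot 7 = \frac{12936}{5}$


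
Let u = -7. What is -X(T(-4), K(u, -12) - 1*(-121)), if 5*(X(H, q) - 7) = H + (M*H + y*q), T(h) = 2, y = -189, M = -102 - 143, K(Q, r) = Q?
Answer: 21999/5 ≈ 4399.8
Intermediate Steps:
M = -245
X(H, q) = 7 - 244*H/5 - 189*q/5 (X(H, q) = 7 + (H + (-245*H - 189*q))/5 = 7 + (-244*H - 189*q)/5 = 7 + (-244*H/5 - 189*q/5) = 7 - 244*H/5 - 189*q/5)
-X(T(-4), K(u, -12) - 1*(-121)) = -(7 - 244/5*2 - 189*(-7 - 1*(-121))/5) = -(7 - 488/5 - 189*(-7 + 121)/5) = -(7 - 488/5 - 189/5*114) = -(7 - 488/5 - 21546/5) = -1*(-21999/5) = 21999/5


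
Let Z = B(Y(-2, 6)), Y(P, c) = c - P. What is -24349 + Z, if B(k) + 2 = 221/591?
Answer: -14391220/591 ≈ -24351.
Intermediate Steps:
B(k) = -961/591 (B(k) = -2 + 221/591 = -961/591)
Z = -961/591 ≈ -1.6261
-24349 + Z = -24349 - 961/591 = -14391220/591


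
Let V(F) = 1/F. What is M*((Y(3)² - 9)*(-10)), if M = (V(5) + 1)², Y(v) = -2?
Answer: 72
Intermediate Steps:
V(F) = 1/F
M = 36/25 (M = (1/5 + 1)² = (⅕ + 1)² = (6/5)² = 36/25 ≈ 1.4400)
M*((Y(3)² - 9)*(-10)) = 36*(((-2)² - 9)*(-10))/25 = 36*((4 - 9)*(-10))/25 = 36*(-5*(-10))/25 = (36/25)*50 = 72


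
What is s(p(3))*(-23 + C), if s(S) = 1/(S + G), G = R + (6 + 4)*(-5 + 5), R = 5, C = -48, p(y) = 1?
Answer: -71/6 ≈ -11.833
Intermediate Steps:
G = 5 (G = 5 + (6 + 4)*(-5 + 5) = 5 + 10*0 = 5 + 0 = 5)
s(S) = 1/(5 + S) (s(S) = 1/(S + 5) = 1/(5 + S))
s(p(3))*(-23 + C) = (-23 - 48)/(5 + 1) = -71/6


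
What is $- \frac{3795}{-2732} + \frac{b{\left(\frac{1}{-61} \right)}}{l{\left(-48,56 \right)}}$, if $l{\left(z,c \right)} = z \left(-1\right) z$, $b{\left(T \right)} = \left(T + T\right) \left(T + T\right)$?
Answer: $\frac{2033451397}{1463871168} \approx 1.3891$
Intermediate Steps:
$b{\left(T \right)} = 4 T^{2}$ ($b{\left(T \right)} = 2 T 2 T = 4 T^{2}$)
$l{\left(z,c \right)} = - z^{2}$ ($l{\left(z,c \right)} = - z z = - z^{2}$)
$- \frac{3795}{-2732} + \frac{b{\left(\frac{1}{-61} \right)}}{l{\left(-48,56 \right)}} = - \frac{3795}{-2732} + \frac{4 \left(\frac{1}{-61}\right)^{2}}{\left(-1\right) \left(-48\right)^{2}} = \left(-3795\right) \left(- \frac{1}{2732}\right) + \frac{4 \left(- \frac{1}{61}\right)^{2}}{\left(-1\right) 2304} = \frac{3795}{2732} + \frac{4 \cdot \frac{1}{3721}}{-2304} = \frac{3795}{2732} + \frac{4}{3721} \left(- \frac{1}{2304}\right) = \frac{3795}{2732} - \frac{1}{2143296} = \frac{2033451397}{1463871168}$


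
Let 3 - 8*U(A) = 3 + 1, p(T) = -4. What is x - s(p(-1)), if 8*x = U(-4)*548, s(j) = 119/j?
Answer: 339/16 ≈ 21.188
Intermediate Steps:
U(A) = -1/8 (U(A) = 3/8 - (3 + 1)/8 = 3/8 - 1/8*4 = 3/8 - 1/2 = -1/8)
x = -137/16 (x = (-1/8*548)/8 = (1/8)*(-137/2) = -137/16 ≈ -8.5625)
x - s(p(-1)) = -137/16 - 119/(-4) = -137/16 - 119*(-1)/4 = -137/16 - 1*(-119/4) = -137/16 + 119/4 = 339/16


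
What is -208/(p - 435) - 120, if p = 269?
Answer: -9856/83 ≈ -118.75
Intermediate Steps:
-208/(p - 435) - 120 = -208/(269 - 435) - 120 = -208/(-166) - 120 = -208*(-1/166) - 120 = 104/83 - 120 = -9856/83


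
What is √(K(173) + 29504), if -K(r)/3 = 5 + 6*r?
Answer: 5*√1055 ≈ 162.40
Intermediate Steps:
K(r) = -15 - 18*r (K(r) = -3*(5 + 6*r) = -15 - 18*r)
√(K(173) + 29504) = √((-15 - 18*173) + 29504) = √((-15 - 3114) + 29504) = √(-3129 + 29504) = √26375 = 5*√1055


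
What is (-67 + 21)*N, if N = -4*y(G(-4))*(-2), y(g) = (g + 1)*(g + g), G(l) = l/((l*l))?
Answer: 138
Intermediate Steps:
G(l) = 1/l (G(l) = l/(l²) = l/l² = 1/l)
y(g) = 2*g*(1 + g) (y(g) = (1 + g)*(2*g) = 2*g*(1 + g))
N = -3 (N = -8*(1 + 1/(-4))/(-4)*(-2) = -8*(-1)*(1 - ¼)/4*(-2) = -8*(-1)*3/(4*4)*(-2) = -4*(-3/8)*(-2) = (3/2)*(-2) = -3)
(-67 + 21)*N = (-67 + 21)*(-3) = -46*(-3) = 138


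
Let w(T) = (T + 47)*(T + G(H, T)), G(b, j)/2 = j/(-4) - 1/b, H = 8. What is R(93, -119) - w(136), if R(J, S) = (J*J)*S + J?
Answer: -4166145/4 ≈ -1.0415e+6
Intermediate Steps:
G(b, j) = -2/b - j/2 (G(b, j) = 2*(j/(-4) - 1/b) = 2*(j*(-¼) - 1/b) = 2*(-j/4 - 1/b) = 2*(-1/b - j/4) = -2/b - j/2)
R(J, S) = J + S*J² (R(J, S) = J²*S + J = S*J² + J = J + S*J²)
w(T) = (47 + T)*(-¼ + T/2) (w(T) = (T + 47)*(T + (-2/8 - T/2)) = (47 + T)*(T + (-2*⅛ - T/2)) = (47 + T)*(T + (-¼ - T/2)) = (47 + T)*(-¼ + T/2))
R(93, -119) - w(136) = 93*(1 + 93*(-119)) - (-47/4 + (½)*136² + (93/4)*136) = 93*(1 - 11067) - (-47/4 + (½)*18496 + 3162) = 93*(-11066) - (-47/4 + 9248 + 3162) = -1029138 - 1*49593/4 = -1029138 - 49593/4 = -4166145/4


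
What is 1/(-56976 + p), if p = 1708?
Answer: -1/55268 ≈ -1.8094e-5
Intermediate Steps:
1/(-56976 + p) = 1/(-56976 + 1708) = 1/(-55268) = -1/55268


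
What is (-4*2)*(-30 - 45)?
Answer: 600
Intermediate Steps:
(-4*2)*(-30 - 45) = -8*(-75) = 600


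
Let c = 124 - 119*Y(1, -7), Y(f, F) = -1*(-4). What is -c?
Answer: 352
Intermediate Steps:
Y(f, F) = 4
c = -352 (c = 124 - 119*4 = 124 - 476 = -352)
-c = -1*(-352) = 352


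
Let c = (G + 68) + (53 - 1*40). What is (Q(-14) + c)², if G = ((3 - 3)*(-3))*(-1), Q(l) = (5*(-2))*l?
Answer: 48841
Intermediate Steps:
Q(l) = -10*l
G = 0 (G = (0*(-3))*(-1) = 0*(-1) = 0)
c = 81 (c = (0 + 68) + (53 - 1*40) = 68 + (53 - 40) = 68 + 13 = 81)
(Q(-14) + c)² = (-10*(-14) + 81)² = (140 + 81)² = 221² = 48841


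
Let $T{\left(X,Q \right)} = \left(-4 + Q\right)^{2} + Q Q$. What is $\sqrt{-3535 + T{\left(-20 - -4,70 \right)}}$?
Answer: $\sqrt{5721} \approx 75.637$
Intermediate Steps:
$T{\left(X,Q \right)} = Q^{2} + \left(-4 + Q\right)^{2}$ ($T{\left(X,Q \right)} = \left(-4 + Q\right)^{2} + Q^{2} = Q^{2} + \left(-4 + Q\right)^{2}$)
$\sqrt{-3535 + T{\left(-20 - -4,70 \right)}} = \sqrt{-3535 + \left(70^{2} + \left(-4 + 70\right)^{2}\right)} = \sqrt{-3535 + \left(4900 + 66^{2}\right)} = \sqrt{-3535 + \left(4900 + 4356\right)} = \sqrt{-3535 + 9256} = \sqrt{5721}$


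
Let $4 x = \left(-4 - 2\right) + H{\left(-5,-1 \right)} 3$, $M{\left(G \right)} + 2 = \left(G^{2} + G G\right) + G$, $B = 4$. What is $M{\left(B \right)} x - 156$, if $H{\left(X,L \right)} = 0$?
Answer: $-207$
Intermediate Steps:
$M{\left(G \right)} = -2 + G + 2 G^{2}$ ($M{\left(G \right)} = -2 + \left(\left(G^{2} + G G\right) + G\right) = -2 + \left(\left(G^{2} + G^{2}\right) + G\right) = -2 + \left(2 G^{2} + G\right) = -2 + \left(G + 2 G^{2}\right) = -2 + G + 2 G^{2}$)
$x = - \frac{3}{2}$ ($x = \frac{\left(-4 - 2\right) + 0 \cdot 3}{4} = \frac{\left(-4 - 2\right) + 0}{4} = \frac{-6 + 0}{4} = \frac{1}{4} \left(-6\right) = - \frac{3}{2} \approx -1.5$)
$M{\left(B \right)} x - 156 = \left(-2 + 4 + 2 \cdot 4^{2}\right) \left(- \frac{3}{2}\right) - 156 = \left(-2 + 4 + 2 \cdot 16\right) \left(- \frac{3}{2}\right) - 156 = \left(-2 + 4 + 32\right) \left(- \frac{3}{2}\right) - 156 = 34 \left(- \frac{3}{2}\right) - 156 = -51 - 156 = -207$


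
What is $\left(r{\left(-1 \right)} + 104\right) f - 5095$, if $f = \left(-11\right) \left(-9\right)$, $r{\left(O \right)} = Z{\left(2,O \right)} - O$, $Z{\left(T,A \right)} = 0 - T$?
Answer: $5102$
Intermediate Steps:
$Z{\left(T,A \right)} = - T$
$r{\left(O \right)} = -2 - O$ ($r{\left(O \right)} = \left(-1\right) 2 - O = -2 - O$)
$f = 99$
$\left(r{\left(-1 \right)} + 104\right) f - 5095 = \left(\left(-2 - -1\right) + 104\right) 99 - 5095 = \left(\left(-2 + 1\right) + 104\right) 99 - 5095 = \left(-1 + 104\right) 99 - 5095 = 103 \cdot 99 - 5095 = 10197 - 5095 = 5102$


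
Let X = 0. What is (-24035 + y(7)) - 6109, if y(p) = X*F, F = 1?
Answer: -30144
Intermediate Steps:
y(p) = 0 (y(p) = 0*1 = 0)
(-24035 + y(7)) - 6109 = (-24035 + 0) - 6109 = -24035 - 6109 = -30144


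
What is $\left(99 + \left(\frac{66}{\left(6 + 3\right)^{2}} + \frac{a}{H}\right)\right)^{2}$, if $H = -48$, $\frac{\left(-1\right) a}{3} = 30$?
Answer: $\frac{482461225}{46656} \approx 10341.0$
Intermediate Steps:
$a = -90$ ($a = \left(-3\right) 30 = -90$)
$\left(99 + \left(\frac{66}{\left(6 + 3\right)^{2}} + \frac{a}{H}\right)\right)^{2} = \left(99 + \left(\frac{66}{\left(6 + 3\right)^{2}} - \frac{90}{-48}\right)\right)^{2} = \left(99 + \left(\frac{66}{9^{2}} - - \frac{15}{8}\right)\right)^{2} = \left(99 + \left(\frac{66}{81} + \frac{15}{8}\right)\right)^{2} = \left(99 + \left(66 \cdot \frac{1}{81} + \frac{15}{8}\right)\right)^{2} = \left(99 + \left(\frac{22}{27} + \frac{15}{8}\right)\right)^{2} = \left(99 + \frac{581}{216}\right)^{2} = \left(\frac{21965}{216}\right)^{2} = \frac{482461225}{46656}$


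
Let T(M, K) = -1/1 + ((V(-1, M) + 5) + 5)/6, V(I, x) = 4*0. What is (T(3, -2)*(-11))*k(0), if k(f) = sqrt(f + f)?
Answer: 0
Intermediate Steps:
V(I, x) = 0
T(M, K) = 2/3 (T(M, K) = -1/1 + ((0 + 5) + 5)/6 = -1*1 + (5 + 5)*(1/6) = -1 + 10*(1/6) = -1 + 5/3 = 2/3)
k(f) = sqrt(2)*sqrt(f) (k(f) = sqrt(2*f) = sqrt(2)*sqrt(f))
(T(3, -2)*(-11))*k(0) = ((2/3)*(-11))*(sqrt(2)*sqrt(0)) = -22*sqrt(2)*0/3 = -22/3*0 = 0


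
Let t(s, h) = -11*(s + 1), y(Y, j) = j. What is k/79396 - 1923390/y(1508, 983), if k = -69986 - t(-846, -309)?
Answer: -6642930681/3393316 ≈ -1957.7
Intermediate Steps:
t(s, h) = -11 - 11*s (t(s, h) = -11*(1 + s) = -11 - 11*s)
k = -79281 (k = -69986 - (-11 - 11*(-846)) = -69986 - (-11 + 9306) = -69986 - 1*9295 = -69986 - 9295 = -79281)
k/79396 - 1923390/y(1508, 983) = -79281/79396 - 1923390/983 = -79281*1/79396 - 1923390*1/983 = -3447/3452 - 1923390/983 = -6642930681/3393316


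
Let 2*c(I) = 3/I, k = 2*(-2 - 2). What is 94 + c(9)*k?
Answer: 278/3 ≈ 92.667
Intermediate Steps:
k = -8 (k = 2*(-4) = -8)
c(I) = 3/(2*I) (c(I) = (3/I)/2 = 3/(2*I))
94 + c(9)*k = 94 + ((3/2)/9)*(-8) = 94 + ((3/2)*(⅑))*(-8) = 94 + (⅙)*(-8) = 94 - 4/3 = 278/3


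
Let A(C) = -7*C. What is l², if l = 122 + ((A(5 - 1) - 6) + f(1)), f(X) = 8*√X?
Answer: 9216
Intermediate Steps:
l = 96 (l = 122 + ((-7*(5 - 1) - 6) + 8*√1) = 122 + ((-7*4 - 6) + 8*1) = 122 + ((-28 - 6) + 8) = 122 + (-34 + 8) = 122 - 26 = 96)
l² = 96² = 9216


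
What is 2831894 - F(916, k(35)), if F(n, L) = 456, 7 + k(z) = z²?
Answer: 2831438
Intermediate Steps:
k(z) = -7 + z²
2831894 - F(916, k(35)) = 2831894 - 1*456 = 2831894 - 456 = 2831438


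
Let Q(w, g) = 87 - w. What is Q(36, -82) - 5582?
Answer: -5531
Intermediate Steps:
Q(36, -82) - 5582 = (87 - 1*36) - 5582 = (87 - 36) - 5582 = 51 - 5582 = -5531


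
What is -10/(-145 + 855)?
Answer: -1/71 ≈ -0.014085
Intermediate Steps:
-10/(-145 + 855) = -10/710 = (1/710)*(-10) = -1/71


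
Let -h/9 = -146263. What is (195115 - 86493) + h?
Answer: 1424989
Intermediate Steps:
h = 1316367 (h = -9*(-146263) = 1316367)
(195115 - 86493) + h = (195115 - 86493) + 1316367 = 108622 + 1316367 = 1424989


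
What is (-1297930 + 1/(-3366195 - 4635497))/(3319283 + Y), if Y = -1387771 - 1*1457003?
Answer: -10385636097561/3796874869228 ≈ -2.7353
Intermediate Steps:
Y = -2844774 (Y = -1387771 - 1457003 = -2844774)
(-1297930 + 1/(-3366195 - 4635497))/(3319283 + Y) = (-1297930 + 1/(-3366195 - 4635497))/(3319283 - 2844774) = (-1297930 + 1/(-8001692))/474509 = (-1297930 - 1/8001692)*(1/474509) = -10385636097561/8001692*1/474509 = -10385636097561/3796874869228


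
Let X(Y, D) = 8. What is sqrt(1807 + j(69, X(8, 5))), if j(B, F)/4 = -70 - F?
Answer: sqrt(1495) ≈ 38.665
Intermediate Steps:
j(B, F) = -280 - 4*F (j(B, F) = 4*(-70 - F) = -280 - 4*F)
sqrt(1807 + j(69, X(8, 5))) = sqrt(1807 + (-280 - 4*8)) = sqrt(1807 + (-280 - 32)) = sqrt(1807 - 312) = sqrt(1495)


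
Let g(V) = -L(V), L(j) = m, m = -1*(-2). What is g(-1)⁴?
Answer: 16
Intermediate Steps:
m = 2
L(j) = 2
g(V) = -2 (g(V) = -1*2 = -2)
g(-1)⁴ = (-2)⁴ = 16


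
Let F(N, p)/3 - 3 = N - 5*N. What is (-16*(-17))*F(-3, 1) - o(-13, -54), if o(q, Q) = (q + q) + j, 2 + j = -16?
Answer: 12284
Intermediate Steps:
j = -18 (j = -2 - 16 = -18)
F(N, p) = 9 - 12*N (F(N, p) = 9 + 3*(N - 5*N) = 9 + 3*(-4*N) = 9 - 12*N)
o(q, Q) = -18 + 2*q (o(q, Q) = (q + q) - 18 = 2*q - 18 = -18 + 2*q)
(-16*(-17))*F(-3, 1) - o(-13, -54) = (-16*(-17))*(9 - 12*(-3)) - (-18 + 2*(-13)) = 272*(9 + 36) - (-18 - 26) = 272*45 - 1*(-44) = 12240 + 44 = 12284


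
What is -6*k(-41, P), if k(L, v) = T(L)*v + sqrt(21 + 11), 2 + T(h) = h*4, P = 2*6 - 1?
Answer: 10956 - 24*sqrt(2) ≈ 10922.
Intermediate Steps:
P = 11 (P = 12 - 1 = 11)
T(h) = -2 + 4*h (T(h) = -2 + h*4 = -2 + 4*h)
k(L, v) = 4*sqrt(2) + v*(-2 + 4*L) (k(L, v) = (-2 + 4*L)*v + sqrt(21 + 11) = v*(-2 + 4*L) + sqrt(32) = v*(-2 + 4*L) + 4*sqrt(2) = 4*sqrt(2) + v*(-2 + 4*L))
-6*k(-41, P) = -6*(4*sqrt(2) + 2*11*(-1 + 2*(-41))) = -6*(4*sqrt(2) + 2*11*(-1 - 82)) = -6*(4*sqrt(2) + 2*11*(-83)) = -6*(4*sqrt(2) - 1826) = -6*(-1826 + 4*sqrt(2)) = 10956 - 24*sqrt(2)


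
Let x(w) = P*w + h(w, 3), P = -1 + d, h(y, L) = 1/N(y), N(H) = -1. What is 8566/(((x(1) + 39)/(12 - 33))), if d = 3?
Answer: -89943/20 ≈ -4497.1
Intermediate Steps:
h(y, L) = -1 (h(y, L) = 1/(-1) = -1)
P = 2 (P = -1 + 3 = 2)
x(w) = -1 + 2*w (x(w) = 2*w - 1 = -1 + 2*w)
8566/(((x(1) + 39)/(12 - 33))) = 8566/((((-1 + 2*1) + 39)/(12 - 33))) = 8566/((((-1 + 2) + 39)/(-21))) = 8566/(((1 + 39)*(-1/21))) = 8566/((40*(-1/21))) = 8566/(-40/21) = 8566*(-21/40) = -89943/20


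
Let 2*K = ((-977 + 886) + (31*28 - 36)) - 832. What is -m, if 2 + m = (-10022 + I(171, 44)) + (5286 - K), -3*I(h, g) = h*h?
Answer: 28879/2 ≈ 14440.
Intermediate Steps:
I(h, g) = -h²/3 (I(h, g) = -h*h/3 = -h²/3)
K = -91/2 (K = (((-977 + 886) + (31*28 - 36)) - 832)/2 = ((-91 + (868 - 36)) - 832)/2 = ((-91 + 832) - 832)/2 = (741 - 832)/2 = (½)*(-91) = -91/2 ≈ -45.500)
m = -28879/2 (m = -2 + ((-10022 - ⅓*171²) + (5286 - 1*(-91/2))) = -2 + ((-10022 - ⅓*29241) + (5286 + 91/2)) = -2 + ((-10022 - 9747) + 10663/2) = -2 + (-19769 + 10663/2) = -2 - 28875/2 = -28879/2 ≈ -14440.)
-m = -1*(-28879/2) = 28879/2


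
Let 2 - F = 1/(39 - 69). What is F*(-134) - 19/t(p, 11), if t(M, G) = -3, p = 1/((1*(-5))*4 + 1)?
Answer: -3992/15 ≈ -266.13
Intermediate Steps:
p = -1/19 (p = 1/(-5*4 + 1) = 1/(-20 + 1) = 1/(-19) = -1/19 ≈ -0.052632)
F = 61/30 (F = 2 - 1/(39 - 69) = 2 - 1/(-30) = 2 - 1*(-1/30) = 2 + 1/30 = 61/30 ≈ 2.0333)
F*(-134) - 19/t(p, 11) = (61/30)*(-134) - 19/(-3) = -4087/15 - 19*(-1/3) = -4087/15 + 19/3 = -3992/15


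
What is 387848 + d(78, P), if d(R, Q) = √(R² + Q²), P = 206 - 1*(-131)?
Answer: 387848 + √119653 ≈ 3.8819e+5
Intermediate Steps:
P = 337 (P = 206 + 131 = 337)
d(R, Q) = √(Q² + R²)
387848 + d(78, P) = 387848 + √(337² + 78²) = 387848 + √(113569 + 6084) = 387848 + √119653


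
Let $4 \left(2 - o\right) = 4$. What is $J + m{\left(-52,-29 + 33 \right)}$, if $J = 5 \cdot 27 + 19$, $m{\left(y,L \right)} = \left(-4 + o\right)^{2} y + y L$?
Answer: $-522$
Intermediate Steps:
$o = 1$ ($o = 2 - 1 = 1$)
$m{\left(y,L \right)} = 9 y + L y$ ($m{\left(y,L \right)} = \left(-4 + 1\right)^{2} y + y L = \left(-3\right)^{2} y + L y = 9 y + L y$)
$J = 154$ ($J = 135 + 19 = 154$)
$J + m{\left(-52,-29 + 33 \right)} = 154 - 52 \left(9 + \left(-29 + 33\right)\right) = 154 - 52 \left(9 + 4\right) = 154 - 676 = -522$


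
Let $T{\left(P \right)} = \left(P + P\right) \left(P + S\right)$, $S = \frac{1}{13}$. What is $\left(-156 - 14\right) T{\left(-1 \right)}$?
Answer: $- \frac{4080}{13} \approx -313.85$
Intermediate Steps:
$S = \frac{1}{13} \approx 0.076923$
$T{\left(P \right)} = 2 P \left(\frac{1}{13} + P\right)$ ($T{\left(P \right)} = \left(P + P\right) \left(P + \frac{1}{13}\right) = 2 P \left(\frac{1}{13} + P\right)$)
$\left(-156 - 14\right) T{\left(-1 \right)} = \left(-156 - 14\right) \frac{2}{13} \left(-1\right) \left(1 + 13 \left(-1\right)\right) = - 170 \cdot \frac{2}{13} \left(-1\right) \left(1 - 13\right) = - 170 \cdot \frac{2}{13} \left(-1\right) \left(-12\right) = \left(-170\right) \frac{24}{13} = - \frac{4080}{13}$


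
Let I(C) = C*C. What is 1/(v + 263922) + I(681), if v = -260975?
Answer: 1366703668/2947 ≈ 4.6376e+5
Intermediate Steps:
I(C) = C²
1/(v + 263922) + I(681) = 1/(-260975 + 263922) + 681² = 1/2947 + 463761 = 1366703668/2947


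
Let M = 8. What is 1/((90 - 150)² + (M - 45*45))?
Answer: 1/1583 ≈ 0.00063171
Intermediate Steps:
1/((90 - 150)² + (M - 45*45)) = 1/((90 - 150)² + (8 - 45*45)) = 1/((-60)² + (8 - 2025)) = 1/(3600 - 2017) = 1/1583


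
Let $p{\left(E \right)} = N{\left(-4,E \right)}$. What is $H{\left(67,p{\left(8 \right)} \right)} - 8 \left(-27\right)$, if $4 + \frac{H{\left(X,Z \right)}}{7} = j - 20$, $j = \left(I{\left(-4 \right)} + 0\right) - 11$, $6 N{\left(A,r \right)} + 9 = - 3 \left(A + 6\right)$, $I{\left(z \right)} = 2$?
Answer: $-15$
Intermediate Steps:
$N{\left(A,r \right)} = - \frac{9}{2} - \frac{A}{2}$ ($N{\left(A,r \right)} = - \frac{3}{2} + \frac{\left(-3\right) \left(A + 6\right)}{6} = - \frac{3}{2} + \frac{\left(-3\right) \left(6 + A\right)}{6} = - \frac{3}{2} + \frac{-18 - 3 A}{6} = - \frac{3}{2} - \left(3 + \frac{A}{2}\right) = - \frac{9}{2} - \frac{A}{2}$)
$j = -9$ ($j = \left(2 + 0\right) - 11 = 2 - 11 = -9$)
$p{\left(E \right)} = - \frac{5}{2}$ ($p{\left(E \right)} = - \frac{9}{2} - -2 = - \frac{9}{2} + 2 = - \frac{5}{2}$)
$H{\left(X,Z \right)} = -231$ ($H{\left(X,Z \right)} = -28 + 7 \left(-9 - 20\right) = -28 + 7 \left(-29\right) = -28 - 203 = -231$)
$H{\left(67,p{\left(8 \right)} \right)} - 8 \left(-27\right) = -231 - 8 \left(-27\right) = -231 - -216 = -231 + 216 = -15$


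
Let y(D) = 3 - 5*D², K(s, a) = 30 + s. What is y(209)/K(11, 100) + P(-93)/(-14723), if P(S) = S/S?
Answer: -3215532687/603643 ≈ -5326.9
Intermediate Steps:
P(S) = 1
y(209)/K(11, 100) + P(-93)/(-14723) = (3 - 5*209²)/(30 + 11) + 1/(-14723) = (3 - 5*43681)/41 + 1*(-1/14723) = (3 - 218405)*(1/41) - 1/14723 = -218402*1/41 - 1/14723 = -218402/41 - 1/14723 = -3215532687/603643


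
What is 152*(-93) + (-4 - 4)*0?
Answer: -14136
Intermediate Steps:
152*(-93) + (-4 - 4)*0 = -14136 - 8*0 = -14136 + 0 = -14136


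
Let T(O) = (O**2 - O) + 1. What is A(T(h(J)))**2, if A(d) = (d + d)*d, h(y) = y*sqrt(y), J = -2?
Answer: 452 - 9184*I*sqrt(2) ≈ 452.0 - 12988.0*I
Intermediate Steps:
h(y) = y**(3/2)
T(O) = 1 + O**2 - O
A(d) = 2*d**2 (A(d) = (2*d)*d = 2*d**2)
A(T(h(J)))**2 = (2*(1 + ((-2)**(3/2))**2 - (-2)**(3/2))**2)**2 = (2*(1 + (-2*I*sqrt(2))**2 - (-2)*I*sqrt(2))**2)**2 = (2*(1 - 8 + 2*I*sqrt(2))**2)**2 = (2*(-7 + 2*I*sqrt(2))**2)**2 = 4*(-7 + 2*I*sqrt(2))**4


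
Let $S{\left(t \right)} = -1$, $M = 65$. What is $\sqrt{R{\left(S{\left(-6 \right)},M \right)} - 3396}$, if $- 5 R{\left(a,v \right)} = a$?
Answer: $\frac{i \sqrt{84895}}{5} \approx 58.273 i$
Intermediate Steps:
$R{\left(a,v \right)} = - \frac{a}{5}$
$\sqrt{R{\left(S{\left(-6 \right)},M \right)} - 3396} = \sqrt{\left(- \frac{1}{5}\right) \left(-1\right) - 3396} = \sqrt{\frac{1}{5} - 3396} = \sqrt{- \frac{16979}{5}} = \frac{i \sqrt{84895}}{5}$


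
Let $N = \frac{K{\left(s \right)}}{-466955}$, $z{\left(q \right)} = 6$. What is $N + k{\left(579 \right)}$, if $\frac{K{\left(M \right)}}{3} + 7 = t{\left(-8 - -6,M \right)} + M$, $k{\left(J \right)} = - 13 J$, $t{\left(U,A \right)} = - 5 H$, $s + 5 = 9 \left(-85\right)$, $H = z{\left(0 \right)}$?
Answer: $- \frac{3514767864}{466955} \approx -7527.0$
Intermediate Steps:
$H = 6$
$s = -770$ ($s = -5 + 9 \left(-85\right) = -5 - 765 = -770$)
$t{\left(U,A \right)} = -30$ ($t{\left(U,A \right)} = \left(-5\right) 6 = -30$)
$K{\left(M \right)} = -111 + 3 M$ ($K{\left(M \right)} = -21 + 3 \left(-30 + M\right) = -21 + \left(-90 + 3 M\right) = -111 + 3 M$)
$N = \frac{2421}{466955}$ ($N = \frac{-111 + 3 \left(-770\right)}{-466955} = \left(-111 - 2310\right) \left(- \frac{1}{466955}\right) = \left(-2421\right) \left(- \frac{1}{466955}\right) = \frac{2421}{466955} \approx 0.0051847$)
$N + k{\left(579 \right)} = \frac{2421}{466955} - 7527 = - \frac{3514767864}{466955}$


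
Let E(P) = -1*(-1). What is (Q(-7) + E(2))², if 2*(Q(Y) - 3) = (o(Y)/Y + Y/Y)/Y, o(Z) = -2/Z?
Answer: 7273809/470596 ≈ 15.457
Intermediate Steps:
E(P) = 1
Q(Y) = 3 + (1 - 2/Y²)/(2*Y) (Q(Y) = 3 + (((-2/Y)/Y + Y/Y)/Y)/2 = 3 + ((-2/Y² + 1)/Y)/2 = 3 + ((1 - 2/Y²)/Y)/2 = 3 + (1 - 2/Y²)/(2*Y))
(Q(-7) + E(2))² = ((3 + (½)/(-7) - 1/(-7)³) + 1)² = ((3 + (½)*(-⅐) - 1*(-1/343)) + 1)² = ((3 - 1/14 + 1/343) + 1)² = (2011/686 + 1)² = (2697/686)² = 7273809/470596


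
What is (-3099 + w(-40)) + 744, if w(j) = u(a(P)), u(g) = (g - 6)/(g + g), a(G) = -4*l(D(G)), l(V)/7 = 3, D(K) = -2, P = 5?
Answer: -65925/28 ≈ -2354.5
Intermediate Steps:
l(V) = 21 (l(V) = 7*3 = 21)
a(G) = -84 (a(G) = -4*21 = -84)
u(g) = (-6 + g)/(2*g) (u(g) = (-6 + g)/((2*g)) = (-6 + g)*(1/(2*g)) = (-6 + g)/(2*g))
w(j) = 15/28 (w(j) = (1/2)*(-6 - 84)/(-84) = (1/2)*(-1/84)*(-90) = 15/28)
(-3099 + w(-40)) + 744 = (-3099 + 15/28) + 744 = -86757/28 + 744 = -65925/28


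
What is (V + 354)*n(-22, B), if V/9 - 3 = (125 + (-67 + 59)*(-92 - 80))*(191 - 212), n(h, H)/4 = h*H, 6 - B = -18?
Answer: 598346496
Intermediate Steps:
B = 24 (B = 6 - 1*(-18) = 6 + 18 = 24)
n(h, H) = 4*H*h (n(h, H) = 4*(h*H) = 4*(H*h) = 4*H*h)
V = -283662 (V = 27 + 9*((125 + (-67 + 59)*(-92 - 80))*(191 - 212)) = 27 + 9*((125 - 8*(-172))*(-21)) = 27 + 9*((125 + 1376)*(-21)) = 27 + 9*(1501*(-21)) = 27 + 9*(-31521) = 27 - 283689 = -283662)
(V + 354)*n(-22, B) = (-283662 + 354)*(4*24*(-22)) = -283308*(-2112) = 598346496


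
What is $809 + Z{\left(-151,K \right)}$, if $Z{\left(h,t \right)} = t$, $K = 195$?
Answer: $1004$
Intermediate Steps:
$809 + Z{\left(-151,K \right)} = 809 + 195 = 1004$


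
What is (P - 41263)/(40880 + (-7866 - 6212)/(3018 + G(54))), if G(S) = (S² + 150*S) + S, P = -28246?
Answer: -489621396/287951681 ≈ -1.7004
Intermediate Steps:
G(S) = S² + 151*S
(P - 41263)/(40880 + (-7866 - 6212)/(3018 + G(54))) = (-28246 - 41263)/(40880 + (-7866 - 6212)/(3018 + 54*(151 + 54))) = -69509/(40880 - 14078/(3018 + 54*205)) = -69509/(40880 - 14078/(3018 + 11070)) = -69509/(40880 - 14078/14088) = -69509/(40880 - 14078*1/14088) = -69509/(40880 - 7039/7044) = -69509/287951681/7044 = -69509*7044/287951681 = -489621396/287951681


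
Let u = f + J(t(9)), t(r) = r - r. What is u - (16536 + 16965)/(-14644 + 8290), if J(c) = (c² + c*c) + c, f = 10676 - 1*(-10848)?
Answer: 45598999/2118 ≈ 21529.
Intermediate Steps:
t(r) = 0
f = 21524 (f = 10676 + 10848 = 21524)
J(c) = c + 2*c² (J(c) = (c² + c²) + c = 2*c² + c = c + 2*c²)
u = 21524 (u = 21524 + 0*(1 + 2*0) = 21524 + 0*(1 + 0) = 21524 + 0*1 = 21524 + 0 = 21524)
u - (16536 + 16965)/(-14644 + 8290) = 21524 - (16536 + 16965)/(-14644 + 8290) = 21524 - 33501/(-6354) = 21524 - 33501*(-1)/6354 = 21524 - 1*(-11167/2118) = 21524 + 11167/2118 = 45598999/2118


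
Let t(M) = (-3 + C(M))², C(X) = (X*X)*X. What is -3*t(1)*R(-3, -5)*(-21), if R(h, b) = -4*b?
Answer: 5040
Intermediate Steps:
C(X) = X³ (C(X) = X²*X = X³)
t(M) = (-3 + M³)²
-3*t(1)*R(-3, -5)*(-21) = -3*(-3 + 1³)²*(-4*(-5))*(-21) = -3*(-3 + 1)²*20*(-21) = -3*(-2)²*20*(-21) = -12*20*(-21) = -3*80*(-21) = -240*(-21) = 5040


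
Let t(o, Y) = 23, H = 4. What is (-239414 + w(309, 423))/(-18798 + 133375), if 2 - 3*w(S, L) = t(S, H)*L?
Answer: -727969/343731 ≈ -2.1178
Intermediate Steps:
w(S, L) = 2/3 - 23*L/3
(-239414 + w(309, 423))/(-18798 + 133375) = (-239414 + (2/3 - 23/3*423))/(-18798 + 133375) = (-239414 + (2/3 - 3243))/114577 = (-239414 - 9727/3)*(1/114577) = -727969/3*1/114577 = -727969/343731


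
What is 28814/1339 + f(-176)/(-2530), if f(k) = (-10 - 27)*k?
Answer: 2917266/153985 ≈ 18.945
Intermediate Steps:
f(k) = -37*k
28814/1339 + f(-176)/(-2530) = 28814/1339 - 37*(-176)/(-2530) = 28814*(1/1339) + 6512*(-1/2530) = 28814/1339 - 296/115 = 2917266/153985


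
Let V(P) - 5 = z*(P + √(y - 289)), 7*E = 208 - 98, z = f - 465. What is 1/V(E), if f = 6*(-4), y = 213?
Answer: -376285/3780086629 + 47922*I*√19/3780086629 ≈ -9.9544e-5 + 5.526e-5*I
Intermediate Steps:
f = -24
z = -489 (z = -24 - 465 = -489)
E = 110/7 (E = (208 - 98)/7 = (⅐)*110 = 110/7 ≈ 15.714)
V(P) = 5 - 489*P - 978*I*√19 (V(P) = 5 - 489*(P + √(213 - 289)) = 5 - 489*(P + √(-76)) = 5 - 489*(P + 2*I*√19) = 5 + (-489*P - 978*I*√19) = 5 - 489*P - 978*I*√19)
1/V(E) = 1/(5 - 489*110/7 - 978*I*√19) = 1/(5 - 53790/7 - 978*I*√19) = 1/(-53755/7 - 978*I*√19)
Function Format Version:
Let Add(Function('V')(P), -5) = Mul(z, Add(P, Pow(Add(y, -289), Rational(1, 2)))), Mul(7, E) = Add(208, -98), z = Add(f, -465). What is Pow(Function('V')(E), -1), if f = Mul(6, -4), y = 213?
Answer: Add(Rational(-376285, 3780086629), Mul(Rational(47922, 3780086629), I, Pow(19, Rational(1, 2)))) ≈ Add(-9.9544e-5, Mul(5.5260e-5, I))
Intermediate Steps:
f = -24
z = -489 (z = Add(-24, -465) = -489)
E = Rational(110, 7) (E = Mul(Rational(1, 7), Add(208, -98)) = Mul(Rational(1, 7), 110) = Rational(110, 7) ≈ 15.714)
Function('V')(P) = Add(5, Mul(-489, P), Mul(-978, I, Pow(19, Rational(1, 2)))) (Function('V')(P) = Add(5, Mul(-489, Add(P, Pow(Add(213, -289), Rational(1, 2))))) = Add(5, Mul(-489, Add(P, Pow(-76, Rational(1, 2))))) = Add(5, Mul(-489, Add(P, Mul(2, I, Pow(19, Rational(1, 2)))))) = Add(5, Add(Mul(-489, P), Mul(-978, I, Pow(19, Rational(1, 2))))) = Add(5, Mul(-489, P), Mul(-978, I, Pow(19, Rational(1, 2)))))
Pow(Function('V')(E), -1) = Pow(Add(5, Mul(-489, Rational(110, 7)), Mul(-978, I, Pow(19, Rational(1, 2)))), -1) = Pow(Add(5, Rational(-53790, 7), Mul(-978, I, Pow(19, Rational(1, 2)))), -1) = Pow(Add(Rational(-53755, 7), Mul(-978, I, Pow(19, Rational(1, 2)))), -1)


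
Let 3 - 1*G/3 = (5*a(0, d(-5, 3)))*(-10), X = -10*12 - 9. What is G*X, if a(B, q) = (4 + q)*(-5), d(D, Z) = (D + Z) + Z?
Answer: 482589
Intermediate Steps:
d(D, Z) = D + 2*Z
X = -129 (X = -120 - 9 = -129)
a(B, q) = -20 - 5*q
G = -3741 (G = 9 - 3*5*(-20 - 5*(-5 + 2*3))*(-10) = 9 - 3*5*(-20 - 5*(-5 + 6))*(-10) = 9 - 3*5*(-20 - 5*1)*(-10) = 9 - 3*5*(-20 - 5)*(-10) = 9 - 3*5*(-25)*(-10) = 9 - (-375)*(-10) = 9 - 3*1250 = 9 - 3750 = -3741)
G*X = -3741*(-129) = 482589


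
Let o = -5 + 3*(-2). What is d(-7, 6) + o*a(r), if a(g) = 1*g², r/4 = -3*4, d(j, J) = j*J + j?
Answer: -25393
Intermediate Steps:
d(j, J) = j + J*j (d(j, J) = J*j + j = j + J*j)
r = -48 (r = 4*(-3*4) = 4*(-12) = -48)
a(g) = g²
o = -11 (o = -5 - 6 = -11)
d(-7, 6) + o*a(r) = -7*(1 + 6) - 11*(-48)² = -7*7 - 11*2304 = -49 - 25344 = -25393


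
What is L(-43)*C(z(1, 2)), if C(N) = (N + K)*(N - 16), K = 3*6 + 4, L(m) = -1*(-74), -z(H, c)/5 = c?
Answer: -23088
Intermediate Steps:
z(H, c) = -5*c
L(m) = 74
K = 22 (K = 18 + 4 = 22)
C(N) = (-16 + N)*(22 + N) (C(N) = (N + 22)*(N - 16) = (22 + N)*(-16 + N) = (-16 + N)*(22 + N))
L(-43)*C(z(1, 2)) = 74*(-352 + (-5*2)² + 6*(-5*2)) = 74*(-352 + (-10)² + 6*(-10)) = 74*(-352 + 100 - 60) = 74*(-312) = -23088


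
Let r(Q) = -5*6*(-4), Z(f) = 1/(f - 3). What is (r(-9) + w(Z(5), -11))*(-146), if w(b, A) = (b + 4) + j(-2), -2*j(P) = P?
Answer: -18323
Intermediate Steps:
j(P) = -P/2
Z(f) = 1/(-3 + f)
r(Q) = 120 (r(Q) = -30*(-4) = 120)
w(b, A) = 5 + b (w(b, A) = (b + 4) - ½*(-2) = (4 + b) + 1 = 5 + b)
(r(-9) + w(Z(5), -11))*(-146) = (120 + (5 + 1/(-3 + 5)))*(-146) = (120 + (5 + 1/2))*(-146) = (120 + (5 + ½))*(-146) = (120 + 11/2)*(-146) = (251/2)*(-146) = -18323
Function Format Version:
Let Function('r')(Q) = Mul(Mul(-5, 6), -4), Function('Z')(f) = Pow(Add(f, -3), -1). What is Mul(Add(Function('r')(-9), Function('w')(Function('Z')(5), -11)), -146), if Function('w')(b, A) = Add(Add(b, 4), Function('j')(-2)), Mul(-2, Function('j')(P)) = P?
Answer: -18323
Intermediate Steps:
Function('j')(P) = Mul(Rational(-1, 2), P)
Function('Z')(f) = Pow(Add(-3, f), -1)
Function('r')(Q) = 120 (Function('r')(Q) = Mul(-30, -4) = 120)
Function('w')(b, A) = Add(5, b) (Function('w')(b, A) = Add(Add(b, 4), Mul(Rational(-1, 2), -2)) = Add(Add(4, b), 1) = Add(5, b))
Mul(Add(Function('r')(-9), Function('w')(Function('Z')(5), -11)), -146) = Mul(Add(120, Add(5, Pow(Add(-3, 5), -1))), -146) = Mul(Add(120, Add(5, Pow(2, -1))), -146) = Mul(Add(120, Add(5, Rational(1, 2))), -146) = Mul(Add(120, Rational(11, 2)), -146) = Mul(Rational(251, 2), -146) = -18323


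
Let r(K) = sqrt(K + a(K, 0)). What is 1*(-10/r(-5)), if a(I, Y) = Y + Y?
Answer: 2*I*sqrt(5) ≈ 4.4721*I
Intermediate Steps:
a(I, Y) = 2*Y
r(K) = sqrt(K) (r(K) = sqrt(K + 2*0) = sqrt(K + 0) = sqrt(K))
1*(-10/r(-5)) = 1*(-10*(-I*sqrt(5)/5)) = 1*(-(-2)*I*sqrt(5)) = 1*(2*I*sqrt(5)) = 2*I*sqrt(5)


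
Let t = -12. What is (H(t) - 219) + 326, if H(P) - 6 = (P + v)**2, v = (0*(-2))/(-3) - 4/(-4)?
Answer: 234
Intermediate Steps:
v = 1 (v = 0*(-1/3) - 4*(-1/4) = 0 + 1 = 1)
H(P) = 6 + (1 + P)**2 (H(P) = 6 + (P + 1)**2 = 6 + (1 + P)**2)
(H(t) - 219) + 326 = ((6 + (1 - 12)**2) - 219) + 326 = ((6 + (-11)**2) - 219) + 326 = ((6 + 121) - 219) + 326 = (127 - 219) + 326 = -92 + 326 = 234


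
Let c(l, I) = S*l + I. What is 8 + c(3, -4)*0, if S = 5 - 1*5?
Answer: 8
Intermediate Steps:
S = 0 (S = 5 - 5 = 0)
c(l, I) = I (c(l, I) = 0*l + I = 0 + I = I)
8 + c(3, -4)*0 = 8 - 4*0 = 8 + 0 = 8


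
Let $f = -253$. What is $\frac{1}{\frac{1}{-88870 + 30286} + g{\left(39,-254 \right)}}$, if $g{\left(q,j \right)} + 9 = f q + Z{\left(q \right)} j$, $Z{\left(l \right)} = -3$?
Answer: $- \frac{58584}{533934577} \approx -0.00010972$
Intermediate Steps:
$g{\left(q,j \right)} = -9 - 253 q - 3 j$ ($g{\left(q,j \right)} = -9 - \left(3 j + 253 q\right) = -9 - 253 q - 3 j$)
$\frac{1}{\frac{1}{-88870 + 30286} + g{\left(39,-254 \right)}} = \frac{1}{\frac{1}{-88870 + 30286} - 9114} = \frac{1}{\frac{1}{-58584} - 9114} = \frac{1}{- \frac{1}{58584} - 9114} = \frac{1}{- \frac{533934577}{58584}} = - \frac{58584}{533934577}$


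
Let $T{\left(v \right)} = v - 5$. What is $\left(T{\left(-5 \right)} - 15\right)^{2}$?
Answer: $625$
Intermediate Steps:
$T{\left(v \right)} = -5 + v$
$\left(T{\left(-5 \right)} - 15\right)^{2} = \left(\left(-5 - 5\right) - 15\right)^{2} = \left(-10 - 15\right)^{2} = \left(-25\right)^{2} = 625$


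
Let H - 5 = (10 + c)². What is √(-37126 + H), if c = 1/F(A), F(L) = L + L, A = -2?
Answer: I*√592415/4 ≈ 192.42*I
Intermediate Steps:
F(L) = 2*L
c = -¼ (c = 1/(2*(-2)) = 1/(-4) = -¼ ≈ -0.25000)
H = 1601/16 (H = 5 + (10 - ¼)² = 5 + (39/4)² = 5 + 1521/16 = 1601/16 ≈ 100.06)
√(-37126 + H) = √(-37126 + 1601/16) = √(-592415/16) = I*√592415/4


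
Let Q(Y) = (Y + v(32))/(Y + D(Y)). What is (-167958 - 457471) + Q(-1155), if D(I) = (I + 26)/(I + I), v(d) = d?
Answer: -1667967139979/2666921 ≈ -6.2543e+5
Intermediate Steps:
D(I) = (26 + I)/(2*I) (D(I) = (26 + I)/((2*I)) = (26 + I)*(1/(2*I)) = (26 + I)/(2*I))
Q(Y) = (32 + Y)/(Y + (26 + Y)/(2*Y)) (Q(Y) = (Y + 32)/(Y + (26 + Y)/(2*Y)) = (32 + Y)/(Y + (26 + Y)/(2*Y)))
(-167958 - 457471) + Q(-1155) = (-167958 - 457471) + 2*(-1155)*(32 - 1155)/(26 - 1155 + 2*(-1155)²) = -625429 + 2*(-1155)*(-1123)/(26 - 1155 + 2*1334025) = -625429 + 2*(-1155)*(-1123)/(26 - 1155 + 2668050) = -625429 + 2*(-1155)*(-1123)/2666921 = -625429 + 2*(-1155)*(1/2666921)*(-1123) = -625429 + 2594130/2666921 = -1667967139979/2666921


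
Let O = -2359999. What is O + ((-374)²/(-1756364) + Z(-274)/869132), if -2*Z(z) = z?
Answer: -900641820772802429/381628039012 ≈ -2.3600e+6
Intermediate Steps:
Z(z) = -z/2
O + ((-374)²/(-1756364) + Z(-274)/869132) = -2359999 + ((-374)²/(-1756364) - ½*(-274)/869132) = -2359999 + (139876*(-1/1756364) + 137*(1/869132)) = -2359999 + (-34969/439091 + 137/869132) = -2359999 - 30332521441/381628039012 = -900641820772802429/381628039012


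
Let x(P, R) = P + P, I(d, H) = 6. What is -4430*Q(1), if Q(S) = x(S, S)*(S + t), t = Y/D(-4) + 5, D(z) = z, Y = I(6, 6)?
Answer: -39870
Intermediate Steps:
Y = 6
x(P, R) = 2*P
t = 7/2 (t = 6/(-4) + 5 = 6*(-¼) + 5 = -3/2 + 5 = 7/2 ≈ 3.5000)
Q(S) = 2*S*(7/2 + S) (Q(S) = (2*S)*(S + 7/2) = (2*S)*(7/2 + S) = 2*S*(7/2 + S))
-4430*Q(1) = -4430*(7 + 2*1) = -4430*(7 + 2) = -4430*9 = -39870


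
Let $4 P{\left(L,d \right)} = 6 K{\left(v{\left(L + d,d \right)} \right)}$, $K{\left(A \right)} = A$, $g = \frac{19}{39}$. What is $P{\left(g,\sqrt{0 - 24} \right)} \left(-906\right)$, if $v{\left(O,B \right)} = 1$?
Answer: $-1359$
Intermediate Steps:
$g = \frac{19}{39}$ ($g = 19 \cdot \frac{1}{39} = \frac{19}{39} \approx 0.48718$)
$P{\left(L,d \right)} = \frac{3}{2}$ ($P{\left(L,d \right)} = \frac{6 \cdot 1}{4} = \frac{1}{4} \cdot 6 = \frac{3}{2}$)
$P{\left(g,\sqrt{0 - 24} \right)} \left(-906\right) = \frac{3}{2} \left(-906\right) = -1359$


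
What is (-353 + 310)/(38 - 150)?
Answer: 43/112 ≈ 0.38393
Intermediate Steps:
(-353 + 310)/(38 - 150) = -43/(-112) = -43*(-1/112) = 43/112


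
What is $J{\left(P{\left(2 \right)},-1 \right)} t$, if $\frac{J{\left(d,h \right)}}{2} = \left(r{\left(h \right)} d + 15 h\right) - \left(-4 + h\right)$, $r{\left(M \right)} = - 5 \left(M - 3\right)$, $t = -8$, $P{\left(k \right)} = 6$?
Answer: $-1760$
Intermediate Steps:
$r{\left(M \right)} = 15 - 5 M$ ($r{\left(M \right)} = - 5 \left(-3 + M\right) = 15 - 5 M$)
$J{\left(d,h \right)} = 8 + 28 h + 2 d \left(15 - 5 h\right)$ ($J{\left(d,h \right)} = 2 \left(\left(\left(15 - 5 h\right) d + 15 h\right) - \left(-4 + h\right)\right) = 2 \left(\left(d \left(15 - 5 h\right) + 15 h\right) - \left(-4 + h\right)\right) = 2 \left(\left(15 h + d \left(15 - 5 h\right)\right) - \left(-4 + h\right)\right) = 2 \left(4 + 14 h + d \left(15 - 5 h\right)\right) = 8 + 28 h + 2 d \left(15 - 5 h\right)$)
$J{\left(P{\left(2 \right)},-1 \right)} t = \left(8 + 28 \left(-1\right) - 60 \left(-3 - 1\right)\right) \left(-8\right) = \left(8 - 28 - 60 \left(-4\right)\right) \left(-8\right) = \left(8 - 28 + 240\right) \left(-8\right) = 220 \left(-8\right) = -1760$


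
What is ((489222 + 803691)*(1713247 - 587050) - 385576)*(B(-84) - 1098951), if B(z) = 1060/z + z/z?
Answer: -33603597050331831275/21 ≈ -1.6002e+18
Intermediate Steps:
B(z) = 1 + 1060/z (B(z) = 1060/z + 1 = 1 + 1060/z)
((489222 + 803691)*(1713247 - 587050) - 385576)*(B(-84) - 1098951) = ((489222 + 803691)*(1713247 - 587050) - 385576)*((1060 - 84)/(-84) - 1098951) = (1292913*1126197 - 385576)*(-1/84*976 - 1098951) = (1456074741861 - 385576)*(-244/21 - 1098951) = 1456074356285*(-23078215/21) = -33603597050331831275/21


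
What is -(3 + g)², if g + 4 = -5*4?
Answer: -441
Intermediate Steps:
g = -24 (g = -4 - 5*4 = -4 - 20 = -24)
-(3 + g)² = -(3 - 24)² = -1*(-21)² = -1*441 = -441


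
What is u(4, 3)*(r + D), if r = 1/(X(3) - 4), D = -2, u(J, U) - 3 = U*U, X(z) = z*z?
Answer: -108/5 ≈ -21.600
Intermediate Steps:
X(z) = z²
u(J, U) = 3 + U² (u(J, U) = 3 + U*U = 3 + U²)
r = ⅕ (r = 1/(3² - 4) = 1/(9 - 4) = 1/5 = ⅕ ≈ 0.20000)
u(4, 3)*(r + D) = (3 + 3²)*(⅕ - 2) = (3 + 9)*(-9/5) = 12*(-9/5) = -108/5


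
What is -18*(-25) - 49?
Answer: 401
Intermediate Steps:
-18*(-25) - 49 = 450 - 49 = 401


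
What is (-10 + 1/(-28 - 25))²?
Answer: 281961/2809 ≈ 100.38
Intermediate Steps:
(-10 + 1/(-28 - 25))² = (-10 + 1/(-53))² = (-10 - 1/53)² = (-531/53)² = 281961/2809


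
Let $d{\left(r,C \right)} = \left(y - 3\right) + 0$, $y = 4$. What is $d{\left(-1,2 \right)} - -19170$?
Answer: $19171$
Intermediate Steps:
$d{\left(r,C \right)} = 1$ ($d{\left(r,C \right)} = \left(4 - 3\right) + 0 = 1 + 0 = 1$)
$d{\left(-1,2 \right)} - -19170 = 1 - -19170 = 1 + 19170 = 19171$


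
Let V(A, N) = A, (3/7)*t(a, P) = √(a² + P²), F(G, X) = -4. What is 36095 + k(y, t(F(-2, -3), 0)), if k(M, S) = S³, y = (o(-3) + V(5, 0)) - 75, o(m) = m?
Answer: 996517/27 ≈ 36908.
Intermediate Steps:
t(a, P) = 7*√(P² + a²)/3 (t(a, P) = 7*√(a² + P²)/3 = 7*√(P² + a²)/3)
y = -73 (y = (-3 + 5) - 75 = 2 - 75 = -73)
36095 + k(y, t(F(-2, -3), 0)) = 36095 + (7*√(0² + (-4)²)/3)³ = 36095 + (7*√(0 + 16)/3)³ = 36095 + (7*√16/3)³ = 36095 + ((7/3)*4)³ = 36095 + (28/3)³ = 36095 + 21952/27 = 996517/27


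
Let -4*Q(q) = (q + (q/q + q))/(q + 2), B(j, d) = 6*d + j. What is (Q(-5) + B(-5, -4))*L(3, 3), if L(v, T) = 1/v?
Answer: -119/12 ≈ -9.9167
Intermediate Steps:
B(j, d) = j + 6*d
Q(q) = -(1 + 2*q)/(4*(2 + q)) (Q(q) = -(q + (q/q + q))/(4*(q + 2)) = -(q + (1 + q))/(4*(2 + q)) = -(1 + 2*q)/(4*(2 + q)))
(Q(-5) + B(-5, -4))*L(3, 3) = ((-1 - 2*(-5))/(4*(2 - 5)) + (-5 + 6*(-4)))/3 = ((¼)*(-1 + 10)/(-3) + (-5 - 24))*(⅓) = ((¼)*(-⅓)*9 - 29)*(⅓) = (-¾ - 29)*(⅓) = -119/4*⅓ = -119/12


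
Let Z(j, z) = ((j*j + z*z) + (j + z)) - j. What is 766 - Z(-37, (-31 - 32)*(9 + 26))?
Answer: -4860423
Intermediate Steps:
Z(j, z) = z + j² + z² (Z(j, z) = ((j² + z²) + (j + z)) - j = (j + z + j² + z²) - j = z + j² + z²)
766 - Z(-37, (-31 - 32)*(9 + 26)) = 766 - ((-31 - 32)*(9 + 26) + (-37)² + ((-31 - 32)*(9 + 26))²) = 766 - (-63*35 + 1369 + (-63*35)²) = 766 - (-2205 + 1369 + (-2205)²) = 766 - (-2205 + 1369 + 4862025) = 766 - 1*4861189 = 766 - 4861189 = -4860423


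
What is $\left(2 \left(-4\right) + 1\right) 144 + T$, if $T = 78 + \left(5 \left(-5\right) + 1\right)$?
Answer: $-954$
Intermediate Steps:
$T = 54$ ($T = 78 + \left(-25 + 1\right) = 78 - 24 = 54$)
$\left(2 \left(-4\right) + 1\right) 144 + T = \left(2 \left(-4\right) + 1\right) 144 + 54 = \left(-8 + 1\right) 144 + 54 = \left(-7\right) 144 + 54 = -1008 + 54 = -954$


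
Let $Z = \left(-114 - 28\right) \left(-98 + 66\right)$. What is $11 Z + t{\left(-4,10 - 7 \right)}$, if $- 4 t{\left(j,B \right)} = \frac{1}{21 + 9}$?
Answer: $\frac{5998079}{120} \approx 49984.0$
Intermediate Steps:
$t{\left(j,B \right)} = - \frac{1}{120}$ ($t{\left(j,B \right)} = - \frac{1}{4 \left(21 + 9\right)} = - \frac{1}{4 \cdot 30} = \left(- \frac{1}{4}\right) \frac{1}{30} = - \frac{1}{120}$)
$Z = 4544$ ($Z = \left(-142\right) \left(-32\right) = 4544$)
$11 Z + t{\left(-4,10 - 7 \right)} = 11 \cdot 4544 - \frac{1}{120} = 49984 - \frac{1}{120} = \frac{5998079}{120}$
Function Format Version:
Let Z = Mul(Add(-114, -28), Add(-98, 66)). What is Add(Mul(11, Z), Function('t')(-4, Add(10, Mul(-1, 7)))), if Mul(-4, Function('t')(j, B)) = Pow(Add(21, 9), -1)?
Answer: Rational(5998079, 120) ≈ 49984.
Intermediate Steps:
Function('t')(j, B) = Rational(-1, 120) (Function('t')(j, B) = Mul(Rational(-1, 4), Pow(Add(21, 9), -1)) = Mul(Rational(-1, 4), Pow(30, -1)) = Mul(Rational(-1, 4), Rational(1, 30)) = Rational(-1, 120))
Z = 4544 (Z = Mul(-142, -32) = 4544)
Add(Mul(11, Z), Function('t')(-4, Add(10, Mul(-1, 7)))) = Add(Mul(11, 4544), Rational(-1, 120)) = Add(49984, Rational(-1, 120)) = Rational(5998079, 120)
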